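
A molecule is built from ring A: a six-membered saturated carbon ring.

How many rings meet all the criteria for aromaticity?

0

Ring A has only sp³ atoms, so it is not fully conjugated — not aromatic (cyclohexane).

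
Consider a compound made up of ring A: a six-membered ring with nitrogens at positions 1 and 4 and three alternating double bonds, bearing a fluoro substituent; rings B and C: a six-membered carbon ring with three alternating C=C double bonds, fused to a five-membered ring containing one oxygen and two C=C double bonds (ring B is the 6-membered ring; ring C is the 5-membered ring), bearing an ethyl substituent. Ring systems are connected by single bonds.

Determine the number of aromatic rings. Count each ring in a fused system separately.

Ring A has a continuous p-orbital overlap around the ring; 3 ring double bonds give 6 π electrons. 6 = 4(1)+2, so ring A is aromatic (pyrazine).
Rings B and C form a fused bicyclic system (with one oxygen) with 9 sp² atoms and 10 π electrons from ring double bonds plus a heteroatom lone pair. 10 = 4(2)+2, so the system is aromatic and both rings count as aromatic (benzofuran).
Aromatic: A, B, C. Total: 3.

3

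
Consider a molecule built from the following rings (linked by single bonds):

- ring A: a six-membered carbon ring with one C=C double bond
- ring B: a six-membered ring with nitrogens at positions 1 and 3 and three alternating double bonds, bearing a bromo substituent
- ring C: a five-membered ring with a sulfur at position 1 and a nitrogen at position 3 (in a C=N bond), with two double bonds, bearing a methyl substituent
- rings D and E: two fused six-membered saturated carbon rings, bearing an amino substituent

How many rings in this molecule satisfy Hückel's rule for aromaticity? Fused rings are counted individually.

Ring A has four sp³ carbons, so it is not fully conjugated — not aromatic (cyclohexene).
Ring B is fully conjugated (every ring atom contributes a p orbital); 3 ring double bonds give 6 π electrons. That satisfies 4n+2 with n=1, so ring B is aromatic (pyrimidine).
Ring C is fully conjugated (every ring atom contributes a p orbital); 2 ring double bonds (4 π electrons) plus a heteroatom lone pair (2) give 6 π electrons. 6 = 4(1)+2, so ring C is aromatic (thiazole).
Ring D has only sp³ atoms, so it is not fully conjugated — not aromatic (cyclohexane ring).
Ring E has only sp³ atoms, so it is not fully conjugated — not aromatic (cyclohexane ring).
Aromatic: B, C. Total: 2.

2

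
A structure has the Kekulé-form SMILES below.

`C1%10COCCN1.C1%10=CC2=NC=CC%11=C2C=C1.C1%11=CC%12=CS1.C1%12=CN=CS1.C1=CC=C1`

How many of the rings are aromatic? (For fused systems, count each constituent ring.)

The SMILES encodes a six-membered saturated ring with an oxygen and an N–H nitrogen at positions 1 and 4; two fused six-membered rings, each with three alternating double bonds; one ring is all carbon and the other has one ring nitrogen; a five-membered ring of four carbons and one sulfur, with two C=C double bonds; a five-membered ring with a sulfur at position 1 and a nitrogen at position 3 (in a C=N bond), with two double bonds; a four-membered carbon ring with two alternating C=C double bonds.
The 6-membered ring with one oxygen and one N–H (1,4) has only sp³ atoms, so it is not fully conjugated — not aromatic (morpholine).
The fused 6/6-membered bicyclic (with one nitrogen) is a single π system with 10 sp² atoms and 10 π electrons from ring double bonds. 10 = 4(2)+2, so the system is aromatic and both rings count as aromatic (quinoline).
The 5-membered ring with one sulfur is fully conjugated (every ring atom contributes a p orbital); 2 ring double bonds (4 π electrons) plus a heteroatom lone pair (2) give 6 π electrons. That satisfies 4n+2 with n=1, so it is aromatic (thiophene).
The 5-membered ring with one sulfur and one =N– has a continuous p-orbital overlap around the ring; 2 ring double bonds (4 π electrons) plus a heteroatom lone pair (2) give 6 π electrons. That satisfies 4n+2 with n=1, so it is aromatic (thiazole).
The 4-membered ring has only sp² ring atoms; a planar conformation would have a fully conjugated π system of 4 electrons. But 4 = 4(1), which is 4n not 4n+2, so it is not aromatic (cyclobutadiene) — cyclobutadiene is antiaromatic and distorts to a rectangle.
4 of the 6 rings are aromatic. Total: 4.

4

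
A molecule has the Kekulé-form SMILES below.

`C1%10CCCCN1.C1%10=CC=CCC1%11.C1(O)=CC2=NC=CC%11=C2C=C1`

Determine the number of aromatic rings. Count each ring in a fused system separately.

2

The SMILES encodes a six-membered saturated ring of five carbons and one N–H nitrogen; a six-membered carbon ring with two conjugated C=C double bonds and two sp³ carbons; two fused six-membered rings, each with three alternating double bonds; one ring is all carbon and the other has one ring nitrogen.
The 6-membered ring with one N–H has only sp³ atoms, so it is not fully conjugated — not aromatic (piperidine).
The 6-membered ring has two sp³ carbons, so it is not fully conjugated — not aromatic (1,3-cyclohexadiene).
The fused 6/6-membered bicyclic (with one nitrogen) is a single π system with 10 sp² atoms and 10 π electrons from ring double bonds. 10 = 4(2)+2, so the system is aromatic and both rings count as aromatic (quinoline).
2 of the 4 rings are aromatic. Total: 2.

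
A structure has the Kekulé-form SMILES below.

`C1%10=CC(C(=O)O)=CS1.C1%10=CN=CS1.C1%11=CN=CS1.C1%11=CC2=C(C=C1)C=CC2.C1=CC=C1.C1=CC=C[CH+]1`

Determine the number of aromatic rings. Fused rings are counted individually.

4

The SMILES encodes a five-membered ring of four carbons and one sulfur, with two C=C double bonds; a five-membered ring with a sulfur at position 1 and a nitrogen at position 3 (in a C=N bond), with two double bonds; a five-membered ring with a sulfur at position 1 and a nitrogen at position 3 (in a C=N bond), with two double bonds; a six-membered carbon ring with three alternating C=C double bonds, fused to a five-membered carbon ring containing one C=C double bond and one sp³ carbon; a four-membered carbon ring with two alternating C=C double bonds; a five-membered all-carbon ring bearing a positive charge on one carbon, with two C=C double bonds.
The 5-membered ring with one sulfur has a continuous p-orbital overlap around the ring; 2 ring double bonds (4 π electrons) plus a heteroatom lone pair (2) give 6 π electrons. 6 = 4(1)+2, so it is aromatic (thiophene).
The 5-membered ring with one sulfur and one =N– is planar and fully conjugated; 2 ring double bonds (4 π electrons) plus a heteroatom lone pair (2) give 6 π electrons. That satisfies 4n+2 with n=1, so it is aromatic (thiazole).
The second 5-membered ring with one sulfur and one =N– is planar and fully conjugated; 2 ring double bonds (4 π electrons) plus a heteroatom lone pair (2) give 6 π electrons. That satisfies 4n+2 with n=1, so it is aromatic (thiazole).
The 6-membered ring is fully conjugated (every ring atom contributes a p orbital); 3 ring double bonds give 6 π electrons. 6 = 4(1)+2, so it is aromatic (benzene ring).
The 5-membered ring has one sp³ carbon, so it is not fully conjugated — not aromatic (cyclopentene ring).
The 4-membered ring has only sp² ring atoms; a planar conformation would have a fully conjugated π system of 4 electrons. But 4 = 4(1), which is 4n not 4n+2, so it is not aromatic (cyclobutadiene) — cyclobutadiene is antiaromatic and distorts to a rectangle.
The second 5-membered ring has only sp² ring atoms; a planar conformation would have a fully conjugated π system of 4 electrons. But 4 = 4(1), which is 4n not 4n+2, so it is not aromatic (cyclopentadienyl cation).
4 of the 7 rings are aromatic. Total: 4.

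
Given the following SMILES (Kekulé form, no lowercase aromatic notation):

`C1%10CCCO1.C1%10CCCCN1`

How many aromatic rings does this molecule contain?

0

The SMILES encodes a five-membered saturated ring of four carbons and one oxygen; a six-membered saturated ring of five carbons and one N–H nitrogen.
The 5-membered ring with one oxygen has only sp³ atoms, so it is not fully conjugated — not aromatic (tetrahydrofuran).
The 6-membered ring with one N–H has only sp³ atoms, so it is not fully conjugated — not aromatic (piperidine).
None of the rings are aromatic. Total: 0.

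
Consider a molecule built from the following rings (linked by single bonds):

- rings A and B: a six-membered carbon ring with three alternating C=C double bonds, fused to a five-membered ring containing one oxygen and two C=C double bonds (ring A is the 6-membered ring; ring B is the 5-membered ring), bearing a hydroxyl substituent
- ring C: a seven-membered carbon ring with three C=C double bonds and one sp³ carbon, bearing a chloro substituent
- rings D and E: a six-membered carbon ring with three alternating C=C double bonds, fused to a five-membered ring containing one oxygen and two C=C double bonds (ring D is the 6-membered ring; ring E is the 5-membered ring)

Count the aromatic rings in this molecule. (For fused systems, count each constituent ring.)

4

Rings A and B form a fused bicyclic system (with one oxygen) with 9 sp² atoms and 10 π electrons from ring double bonds plus a heteroatom lone pair. 10 = 4(2)+2, so the system is aromatic and both rings count as aromatic (benzofuran).
Ring C has one sp³ carbon, so it is not fully conjugated — not aromatic (cycloheptatriene).
Rings D and E form a fused bicyclic system (with one oxygen) with 9 sp² atoms and 10 π electrons from ring double bonds plus a heteroatom lone pair. 10 = 4(2)+2, so the system is aromatic and both rings count as aromatic (benzofuran).
Aromatic: A, B, D, E. Total: 4.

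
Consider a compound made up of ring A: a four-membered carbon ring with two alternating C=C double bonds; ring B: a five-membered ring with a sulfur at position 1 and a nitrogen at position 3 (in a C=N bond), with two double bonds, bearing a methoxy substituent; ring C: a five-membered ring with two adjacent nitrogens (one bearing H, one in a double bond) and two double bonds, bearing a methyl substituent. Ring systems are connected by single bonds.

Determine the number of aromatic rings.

Ring A has only sp² ring atoms; a planar conformation would have a fully conjugated π system of 4 electrons. But 4 = 4(1), which is 4n not 4n+2, so ring A is not aromatic (cyclobutadiene) — cyclobutadiene is antiaromatic and distorts to a rectangle.
Ring B is fully conjugated (every ring atom contributes a p orbital); 2 ring double bonds (4 π electrons) plus a heteroatom lone pair (2) give 6 π electrons. 6 = 4(1)+2, so ring B is aromatic (thiazole).
Ring C has a continuous p-orbital overlap around the ring; 2 ring double bonds (4 π electrons) plus a heteroatom lone pair (2) give 6 π electrons. 6 = 4(1)+2, so ring C is aromatic (pyrazole).
Aromatic: B, C. Total: 2.

2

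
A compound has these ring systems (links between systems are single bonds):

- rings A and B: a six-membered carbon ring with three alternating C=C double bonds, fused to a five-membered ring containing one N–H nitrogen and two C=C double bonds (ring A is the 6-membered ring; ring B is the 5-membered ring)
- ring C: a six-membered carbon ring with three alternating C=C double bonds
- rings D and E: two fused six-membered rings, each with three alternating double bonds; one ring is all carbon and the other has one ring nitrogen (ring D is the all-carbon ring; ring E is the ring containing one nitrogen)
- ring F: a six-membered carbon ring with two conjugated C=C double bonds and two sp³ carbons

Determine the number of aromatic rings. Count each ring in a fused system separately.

Rings A and B form a fused bicyclic system (with one N–H) with 9 sp² atoms and 10 π electrons from ring double bonds plus a heteroatom lone pair. 10 = 4(2)+2, so the system is aromatic and both rings count as aromatic (indole).
Ring C is fully conjugated (every ring atom contributes a p orbital); 3 ring double bonds give 6 π electrons. 6 = 4(1)+2, so ring C is aromatic (benzene).
Rings D and E form a fused bicyclic system (with one nitrogen) with 10 sp² atoms and 10 π electrons from ring double bonds. 10 = 4(2)+2, so the system is aromatic and both rings count as aromatic (quinoline).
Ring F has two sp³ carbons, so it is not fully conjugated — not aromatic (1,3-cyclohexadiene).
Aromatic: A, B, C, D, E. Total: 5.

5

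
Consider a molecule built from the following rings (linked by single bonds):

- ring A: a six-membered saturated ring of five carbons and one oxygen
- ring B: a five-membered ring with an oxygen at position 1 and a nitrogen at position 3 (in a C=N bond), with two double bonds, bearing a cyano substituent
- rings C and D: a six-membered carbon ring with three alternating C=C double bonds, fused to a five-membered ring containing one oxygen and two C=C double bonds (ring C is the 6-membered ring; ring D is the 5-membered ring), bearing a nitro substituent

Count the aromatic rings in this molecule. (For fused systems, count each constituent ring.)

3

Ring A has only sp³ atoms, so it is not fully conjugated — not aromatic (tetrahydropyran).
Ring B has a continuous p-orbital overlap around the ring; 2 ring double bonds (4 π electrons) plus a heteroatom lone pair (2) give 6 π electrons. 6 = 4(1)+2, so ring B is aromatic (oxazole).
Rings C and D form a fused bicyclic system (with one oxygen) with 9 sp² atoms and 10 π electrons from ring double bonds plus a heteroatom lone pair. 10 = 4(2)+2, so the system is aromatic and both rings count as aromatic (benzofuran).
Aromatic: B, C, D. Total: 3.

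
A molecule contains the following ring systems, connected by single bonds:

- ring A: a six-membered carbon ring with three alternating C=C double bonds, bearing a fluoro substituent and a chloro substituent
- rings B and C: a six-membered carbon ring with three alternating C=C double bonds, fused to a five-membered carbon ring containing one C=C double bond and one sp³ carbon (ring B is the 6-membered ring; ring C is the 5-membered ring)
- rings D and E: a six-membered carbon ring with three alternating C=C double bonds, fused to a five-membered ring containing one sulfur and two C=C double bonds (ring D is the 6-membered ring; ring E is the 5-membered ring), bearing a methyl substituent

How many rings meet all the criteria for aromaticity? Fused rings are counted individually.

4

Ring A has a continuous p-orbital overlap around the ring; 3 ring double bonds give 6 π electrons. Since 6 = 4n+2 (n=1), ring A is aromatic (benzene).
Ring B has a continuous p-orbital overlap around the ring; 3 ring double bonds give 6 π electrons. 6 = 4(1)+2, so ring B is aromatic (benzene ring).
Ring C has one sp³ carbon, so it is not fully conjugated — not aromatic (cyclopentene ring).
Rings D and E form a fused bicyclic system (with one sulfur) with 9 sp² atoms and 10 π electrons from ring double bonds plus a heteroatom lone pair. 10 = 4(2)+2, so the system is aromatic and both rings count as aromatic (benzothiophene).
Aromatic: A, B, D, E. Total: 4.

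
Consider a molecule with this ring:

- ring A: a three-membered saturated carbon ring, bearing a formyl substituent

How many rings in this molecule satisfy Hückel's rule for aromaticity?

Ring A has only sp³ atoms, so it is not fully conjugated — not aromatic (cyclopropane).

0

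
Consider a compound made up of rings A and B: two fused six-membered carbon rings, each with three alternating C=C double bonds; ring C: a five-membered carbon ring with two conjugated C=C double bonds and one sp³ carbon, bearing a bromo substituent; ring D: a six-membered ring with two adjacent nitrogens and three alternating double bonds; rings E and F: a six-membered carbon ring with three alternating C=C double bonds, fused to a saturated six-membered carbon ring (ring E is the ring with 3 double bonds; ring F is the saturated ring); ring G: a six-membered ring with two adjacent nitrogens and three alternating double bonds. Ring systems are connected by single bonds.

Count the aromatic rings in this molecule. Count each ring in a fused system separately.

Rings A and B form a fused bicyclic system with 10 sp² atoms and 10 π electrons from ring double bonds. 10 = 4(2)+2, so the system is aromatic and both rings count as aromatic (naphthalene).
Ring C has one sp³ carbon, so it is not fully conjugated — not aromatic (cyclopentadiene).
Ring D is planar and fully conjugated; 3 ring double bonds give 6 π electrons. That satisfies 4n+2 with n=1, so ring D is aromatic (pyridazine).
Ring E is planar and fully conjugated; 3 ring double bonds give 6 π electrons. That satisfies 4n+2 with n=1, so ring E is aromatic (benzene ring).
Ring F has four sp³ carbons, so it is not fully conjugated — not aromatic (cyclohexane ring).
Ring G is fully conjugated (every ring atom contributes a p orbital); 3 ring double bonds give 6 π electrons. 6 = 4(1)+2, so ring G is aromatic (pyridazine).
Aromatic: A, B, D, E, G. Total: 5.

5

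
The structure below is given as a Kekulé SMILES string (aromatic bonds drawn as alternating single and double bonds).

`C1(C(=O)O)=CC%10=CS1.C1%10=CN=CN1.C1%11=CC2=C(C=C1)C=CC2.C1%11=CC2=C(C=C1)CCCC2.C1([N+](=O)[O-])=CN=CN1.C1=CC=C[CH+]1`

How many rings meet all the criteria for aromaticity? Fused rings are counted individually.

The SMILES encodes a five-membered ring of four carbons and one sulfur, with two C=C double bonds; a five-membered ring with nitrogens at positions 1 and 3 (one bearing H, one in a C=N bond) and two double bonds; a six-membered carbon ring with three alternating C=C double bonds, fused to a five-membered carbon ring containing one C=C double bond and one sp³ carbon; a six-membered carbon ring with three alternating C=C double bonds, fused to a saturated six-membered carbon ring; a five-membered ring with nitrogens at positions 1 and 3 (one bearing H, one in a C=N bond) and two double bonds; a five-membered all-carbon ring bearing a positive charge on one carbon, with two C=C double bonds.
The 5-membered ring with one sulfur is planar and fully conjugated; 2 ring double bonds (4 π electrons) plus a heteroatom lone pair (2) give 6 π electrons. That satisfies 4n+2 with n=1, so it is aromatic (thiophene).
The 5-membered ring with two nitrogens (one N–H, one =N–) has a continuous p-orbital overlap around the ring; 2 ring double bonds (4 π electrons) plus a heteroatom lone pair (2) give 6 π electrons. That satisfies 4n+2 with n=1, so it is aromatic (imidazole).
The 6-membered ring is planar and fully conjugated; 3 ring double bonds give 6 π electrons. 6 = 4(1)+2, so it is aromatic (benzene ring).
The 5-membered ring has one sp³ carbon, so it is not fully conjugated — not aromatic (cyclopentene ring).
The second 6-membered ring is fully conjugated (every ring atom contributes a p orbital); 3 ring double bonds give 6 π electrons. Since 6 = 4n+2 (n=1), it is aromatic (benzene ring).
The third 6-membered ring has four sp³ carbons, so it is not fully conjugated — not aromatic (cyclohexane ring).
The second 5-membered ring with two nitrogens (one N–H, one =N–) is fully conjugated (every ring atom contributes a p orbital); 2 ring double bonds (4 π electrons) plus a heteroatom lone pair (2) give 6 π electrons. Since 6 = 4n+2 (n=1), it is aromatic (imidazole).
The second 5-membered ring has only sp² ring atoms; a planar conformation would have a fully conjugated π system of 4 electrons. But 4 = 4(1), which is 4n not 4n+2, so it is not aromatic (cyclopentadienyl cation).
5 of the 8 rings are aromatic. Total: 5.

5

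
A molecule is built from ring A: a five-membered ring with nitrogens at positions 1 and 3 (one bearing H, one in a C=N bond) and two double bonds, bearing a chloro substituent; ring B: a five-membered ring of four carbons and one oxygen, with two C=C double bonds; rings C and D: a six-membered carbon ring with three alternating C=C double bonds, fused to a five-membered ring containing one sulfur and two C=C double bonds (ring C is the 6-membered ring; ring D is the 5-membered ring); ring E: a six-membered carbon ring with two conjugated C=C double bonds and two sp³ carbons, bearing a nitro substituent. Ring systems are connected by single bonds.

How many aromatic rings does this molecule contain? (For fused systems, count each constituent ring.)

Ring A has a continuous p-orbital overlap around the ring; 2 ring double bonds (4 π electrons) plus a heteroatom lone pair (2) give 6 π electrons. Since 6 = 4n+2 (n=1), ring A is aromatic (imidazole).
Ring B is planar and fully conjugated; 2 ring double bonds (4 π electrons) plus a heteroatom lone pair (2) give 6 π electrons. 6 = 4(1)+2, so ring B is aromatic (furan).
Rings C and D form a fused bicyclic system (with one sulfur) with 9 sp² atoms and 10 π electrons from ring double bonds plus a heteroatom lone pair. 10 = 4(2)+2, so the system is aromatic and both rings count as aromatic (benzothiophene).
Ring E has two sp³ carbons, so it is not fully conjugated — not aromatic (1,3-cyclohexadiene).
Aromatic: A, B, C, D. Total: 4.

4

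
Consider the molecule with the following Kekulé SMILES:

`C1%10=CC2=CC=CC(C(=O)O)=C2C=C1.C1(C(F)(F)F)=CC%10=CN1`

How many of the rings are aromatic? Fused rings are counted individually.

3

The SMILES encodes two fused six-membered carbon rings, each with three alternating C=C double bonds; a five-membered ring of four carbons and one nitrogen bearing a hydrogen, with two C=C double bonds.
The fused 6/6-membered bicyclic is a single π system with 10 sp² atoms and 10 π electrons from ring double bonds. 10 = 4(2)+2, so the system is aromatic and both rings count as aromatic (naphthalene).
The 5-membered ring with one N–H is fully conjugated (every ring atom contributes a p orbital); 2 ring double bonds (4 π electrons) plus a heteroatom lone pair (2) give 6 π electrons. That satisfies 4n+2 with n=1, so it is aromatic (pyrrole).
3 of the 3 rings are aromatic. Total: 3.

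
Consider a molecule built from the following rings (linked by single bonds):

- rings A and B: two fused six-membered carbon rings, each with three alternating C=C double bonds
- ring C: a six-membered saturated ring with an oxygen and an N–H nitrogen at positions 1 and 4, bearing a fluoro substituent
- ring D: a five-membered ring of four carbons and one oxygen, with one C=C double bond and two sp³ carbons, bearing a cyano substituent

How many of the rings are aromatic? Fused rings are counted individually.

Rings A and B form a fused bicyclic system with 10 sp² atoms and 10 π electrons from ring double bonds. 10 = 4(2)+2, so the system is aromatic and both rings count as aromatic (naphthalene).
Ring C has only sp³ atoms, so it is not fully conjugated — not aromatic (morpholine).
Ring D has two sp³ carbons, so it is not fully conjugated — not aromatic (2,3-dihydrofuran).
Aromatic: A, B. Total: 2.

2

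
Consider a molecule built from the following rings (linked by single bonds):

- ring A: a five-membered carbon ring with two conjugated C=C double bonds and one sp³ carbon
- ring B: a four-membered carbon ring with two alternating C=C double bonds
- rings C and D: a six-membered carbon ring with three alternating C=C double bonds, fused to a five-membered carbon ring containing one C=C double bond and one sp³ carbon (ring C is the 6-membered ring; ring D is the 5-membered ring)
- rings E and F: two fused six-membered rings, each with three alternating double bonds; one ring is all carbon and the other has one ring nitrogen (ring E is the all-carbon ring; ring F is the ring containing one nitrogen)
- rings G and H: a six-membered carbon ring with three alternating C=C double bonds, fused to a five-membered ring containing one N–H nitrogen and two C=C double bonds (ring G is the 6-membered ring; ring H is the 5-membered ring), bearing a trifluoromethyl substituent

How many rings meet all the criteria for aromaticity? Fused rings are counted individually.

5

Ring A has one sp³ carbon, so it is not fully conjugated — not aromatic (cyclopentadiene).
Ring B has only sp² ring atoms; a planar conformation would have a fully conjugated π system of 4 electrons. But 4 = 4(1), which is 4n not 4n+2, so ring B is not aromatic (cyclobutadiene) — cyclobutadiene is antiaromatic and distorts to a rectangle.
Ring C has a continuous p-orbital overlap around the ring; 3 ring double bonds give 6 π electrons. Since 6 = 4n+2 (n=1), ring C is aromatic (benzene ring).
Ring D has one sp³ carbon, so it is not fully conjugated — not aromatic (cyclopentene ring).
Rings E and F form a fused bicyclic system (with one nitrogen) with 10 sp² atoms and 10 π electrons from ring double bonds. 10 = 4(2)+2, so the system is aromatic and both rings count as aromatic (quinoline).
Rings G and H form a fused bicyclic system (with one N–H) with 9 sp² atoms and 10 π electrons from ring double bonds plus a heteroatom lone pair. 10 = 4(2)+2, so the system is aromatic and both rings count as aromatic (indole).
Aromatic: C, E, F, G, H. Total: 5.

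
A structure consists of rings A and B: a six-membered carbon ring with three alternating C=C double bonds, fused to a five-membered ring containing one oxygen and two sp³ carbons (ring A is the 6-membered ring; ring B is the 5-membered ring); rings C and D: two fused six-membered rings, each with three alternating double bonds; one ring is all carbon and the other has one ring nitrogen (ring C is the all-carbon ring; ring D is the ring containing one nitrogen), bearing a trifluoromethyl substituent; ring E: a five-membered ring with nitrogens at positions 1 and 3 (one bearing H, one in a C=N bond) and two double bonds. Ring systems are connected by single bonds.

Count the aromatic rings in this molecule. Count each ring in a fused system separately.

Ring A has a continuous p-orbital overlap around the ring; 3 ring double bonds give 6 π electrons. 6 = 4(1)+2, so ring A is aromatic (benzene ring).
Ring B has two sp³ carbons, so it is not fully conjugated — not aromatic (oxolane ring).
Rings C and D form a fused bicyclic system (with one nitrogen) with 10 sp² atoms and 10 π electrons from ring double bonds. 10 = 4(2)+2, so the system is aromatic and both rings count as aromatic (quinoline).
Ring E has a continuous p-orbital overlap around the ring; 2 ring double bonds (4 π electrons) plus a heteroatom lone pair (2) give 6 π electrons. That satisfies 4n+2 with n=1, so ring E is aromatic (imidazole).
Aromatic: A, C, D, E. Total: 4.

4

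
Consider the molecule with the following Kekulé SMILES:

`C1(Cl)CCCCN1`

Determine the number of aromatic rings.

0

The SMILES encodes a six-membered saturated ring of five carbons and one N–H nitrogen.
The 6-membered ring with one N–H has only sp³ atoms, so it is not fully conjugated — not aromatic (piperidine).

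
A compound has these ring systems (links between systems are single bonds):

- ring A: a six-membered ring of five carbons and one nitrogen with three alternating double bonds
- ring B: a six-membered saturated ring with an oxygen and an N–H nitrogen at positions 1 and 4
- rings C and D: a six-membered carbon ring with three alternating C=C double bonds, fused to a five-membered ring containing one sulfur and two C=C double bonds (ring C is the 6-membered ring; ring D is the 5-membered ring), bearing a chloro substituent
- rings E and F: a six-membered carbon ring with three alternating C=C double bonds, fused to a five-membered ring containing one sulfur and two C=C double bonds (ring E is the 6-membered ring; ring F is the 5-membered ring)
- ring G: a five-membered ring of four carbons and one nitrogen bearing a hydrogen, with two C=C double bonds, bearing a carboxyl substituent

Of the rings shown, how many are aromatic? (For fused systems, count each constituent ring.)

Ring A has a continuous p-orbital overlap around the ring; 3 ring double bonds give 6 π electrons. That satisfies 4n+2 with n=1, so ring A is aromatic (pyridine).
Ring B has only sp³ atoms, so it is not fully conjugated — not aromatic (morpholine).
Rings C and D form a fused bicyclic system (with one sulfur) with 9 sp² atoms and 10 π electrons from ring double bonds plus a heteroatom lone pair. 10 = 4(2)+2, so the system is aromatic and both rings count as aromatic (benzothiophene).
Rings E and F form a fused bicyclic system (with one sulfur) with 9 sp² atoms and 10 π electrons from ring double bonds plus a heteroatom lone pair. 10 = 4(2)+2, so the system is aromatic and both rings count as aromatic (benzothiophene).
Ring G is fully conjugated (every ring atom contributes a p orbital); 2 ring double bonds (4 π electrons) plus a heteroatom lone pair (2) give 6 π electrons. Since 6 = 4n+2 (n=1), ring G is aromatic (pyrrole).
Aromatic: A, C, D, E, F, G. Total: 6.

6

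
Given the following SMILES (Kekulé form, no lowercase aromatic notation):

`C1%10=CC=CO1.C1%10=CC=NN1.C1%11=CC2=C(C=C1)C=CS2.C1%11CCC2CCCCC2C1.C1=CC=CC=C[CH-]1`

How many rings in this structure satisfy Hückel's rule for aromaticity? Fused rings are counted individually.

The SMILES encodes a five-membered ring of four carbons and one oxygen, with two C=C double bonds; a five-membered ring with two adjacent nitrogens (one bearing H, one in a double bond) and two double bonds; a six-membered carbon ring with three alternating C=C double bonds, fused to a five-membered ring containing one sulfur and two C=C double bonds; two fused six-membered saturated carbon rings; a seven-membered all-carbon ring bearing a negative charge on one carbon, with three C=C double bonds.
The 5-membered ring with one oxygen is planar and fully conjugated; 2 ring double bonds (4 π electrons) plus a heteroatom lone pair (2) give 6 π electrons. That satisfies 4n+2 with n=1, so it is aromatic (furan).
The 5-membered ring with two adjacent nitrogens (one N–H, one =N–) is fully conjugated (every ring atom contributes a p orbital); 2 ring double bonds (4 π electrons) plus a heteroatom lone pair (2) give 6 π electrons. 6 = 4(1)+2, so it is aromatic (pyrazole).
The fused 6/5-membered bicyclic (with one sulfur) is a single π system with 9 sp² atoms and 10 π electrons from ring double bonds plus a heteroatom lone pair. 10 = 4(2)+2, so the system is aromatic and both rings count as aromatic (benzothiophene).
The 6-membered ring has only sp³ atoms, so it is not fully conjugated — not aromatic (cyclohexane ring).
The second 6-membered ring has only sp³ atoms, so it is not fully conjugated — not aromatic (cyclohexane ring).
The 7-membered ring has only sp² ring atoms; a planar conformation would have a fully conjugated π system of 8 electrons. But 8 = 4(2), which is 4n not 4n+2, so it is not aromatic (cycloheptatrienyl anion).
4 of the 7 rings are aromatic. Total: 4.

4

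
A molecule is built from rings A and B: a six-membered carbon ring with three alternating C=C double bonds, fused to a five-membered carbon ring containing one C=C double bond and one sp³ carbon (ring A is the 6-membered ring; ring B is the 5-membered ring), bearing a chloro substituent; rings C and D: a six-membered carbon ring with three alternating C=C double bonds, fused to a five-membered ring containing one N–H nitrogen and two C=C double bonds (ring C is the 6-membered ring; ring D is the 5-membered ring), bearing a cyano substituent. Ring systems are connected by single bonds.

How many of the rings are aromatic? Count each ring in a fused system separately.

Ring A is planar and fully conjugated; 3 ring double bonds give 6 π electrons. 6 = 4(1)+2, so ring A is aromatic (benzene ring).
Ring B has one sp³ carbon, so it is not fully conjugated — not aromatic (cyclopentene ring).
Rings C and D form a fused bicyclic system (with one N–H) with 9 sp² atoms and 10 π electrons from ring double bonds plus a heteroatom lone pair. 10 = 4(2)+2, so the system is aromatic and both rings count as aromatic (indole).
Aromatic: A, C, D. Total: 3.

3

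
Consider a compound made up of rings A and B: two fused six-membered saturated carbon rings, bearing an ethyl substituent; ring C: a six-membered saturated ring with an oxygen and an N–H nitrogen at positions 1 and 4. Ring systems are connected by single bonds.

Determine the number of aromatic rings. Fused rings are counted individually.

Ring A has only sp³ atoms, so it is not fully conjugated — not aromatic (cyclohexane ring).
Ring B has only sp³ atoms, so it is not fully conjugated — not aromatic (cyclohexane ring).
Ring C has only sp³ atoms, so it is not fully conjugated — not aromatic (morpholine).
No ring is aromatic. Total: 0.

0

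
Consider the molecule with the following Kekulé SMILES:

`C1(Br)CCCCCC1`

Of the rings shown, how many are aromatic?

0

The SMILES encodes a seven-membered saturated carbon ring.
The 7-membered ring has only sp³ atoms, so it is not fully conjugated — not aromatic (cycloheptane).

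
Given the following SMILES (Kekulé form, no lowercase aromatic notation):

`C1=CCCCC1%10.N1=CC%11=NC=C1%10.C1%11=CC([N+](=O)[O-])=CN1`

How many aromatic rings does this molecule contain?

The SMILES encodes a six-membered carbon ring with one C=C double bond; a six-membered ring with nitrogens at positions 1 and 4 and three alternating double bonds; a five-membered ring of four carbons and one nitrogen bearing a hydrogen, with two C=C double bonds.
The 6-membered ring has four sp³ carbons, so it is not fully conjugated — not aromatic (cyclohexene).
The 6-membered ring with two nitrogens (1,4) is fully conjugated (every ring atom contributes a p orbital); 3 ring double bonds give 6 π electrons. Since 6 = 4n+2 (n=1), it is aromatic (pyrazine).
The 5-membered ring with one N–H is fully conjugated (every ring atom contributes a p orbital); 2 ring double bonds (4 π electrons) plus a heteroatom lone pair (2) give 6 π electrons. 6 = 4(1)+2, so it is aromatic (pyrrole).
2 of the 3 rings are aromatic. Total: 2.

2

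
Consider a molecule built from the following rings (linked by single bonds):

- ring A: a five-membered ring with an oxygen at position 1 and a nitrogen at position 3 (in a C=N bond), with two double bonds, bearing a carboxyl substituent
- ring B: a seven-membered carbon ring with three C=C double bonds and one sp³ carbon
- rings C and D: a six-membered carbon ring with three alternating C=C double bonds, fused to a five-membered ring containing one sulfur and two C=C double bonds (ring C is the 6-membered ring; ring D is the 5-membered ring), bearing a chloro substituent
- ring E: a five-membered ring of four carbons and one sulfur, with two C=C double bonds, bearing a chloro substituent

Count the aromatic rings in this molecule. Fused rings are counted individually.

4

Ring A is planar and fully conjugated; 2 ring double bonds (4 π electrons) plus a heteroatom lone pair (2) give 6 π electrons. 6 = 4(1)+2, so ring A is aromatic (oxazole).
Ring B has one sp³ carbon, so it is not fully conjugated — not aromatic (cycloheptatriene).
Rings C and D form a fused bicyclic system (with one sulfur) with 9 sp² atoms and 10 π electrons from ring double bonds plus a heteroatom lone pair. 10 = 4(2)+2, so the system is aromatic and both rings count as aromatic (benzothiophene).
Ring E is fully conjugated (every ring atom contributes a p orbital); 2 ring double bonds (4 π electrons) plus a heteroatom lone pair (2) give 6 π electrons. That satisfies 4n+2 with n=1, so ring E is aromatic (thiophene).
Aromatic: A, C, D, E. Total: 4.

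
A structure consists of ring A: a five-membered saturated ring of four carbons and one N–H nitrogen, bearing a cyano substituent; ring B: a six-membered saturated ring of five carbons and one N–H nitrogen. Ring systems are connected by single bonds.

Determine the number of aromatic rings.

Ring A has only sp³ atoms, so it is not fully conjugated — not aromatic (pyrrolidine).
Ring B has only sp³ atoms, so it is not fully conjugated — not aromatic (piperidine).
No ring is aromatic. Total: 0.

0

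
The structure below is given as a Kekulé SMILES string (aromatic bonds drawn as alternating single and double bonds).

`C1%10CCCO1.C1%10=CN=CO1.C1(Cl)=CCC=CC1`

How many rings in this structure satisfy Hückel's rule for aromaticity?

The SMILES encodes a five-membered saturated ring of four carbons and one oxygen; a five-membered ring with an oxygen at position 1 and a nitrogen at position 3 (in a C=N bond), with two double bonds; a six-membered carbon ring with two isolated C=C double bonds and two sp³ carbons.
The 5-membered ring with one oxygen has only sp³ atoms, so it is not fully conjugated — not aromatic (tetrahydrofuran).
The 5-membered ring with one oxygen and one =N– is fully conjugated (every ring atom contributes a p orbital); 2 ring double bonds (4 π electrons) plus a heteroatom lone pair (2) give 6 π electrons. Since 6 = 4n+2 (n=1), it is aromatic (oxazole).
The 6-membered ring has two sp³ carbons, so it is not fully conjugated — not aromatic (1,4-cyclohexadiene).
1 of the 3 rings is aromatic. Total: 1.

1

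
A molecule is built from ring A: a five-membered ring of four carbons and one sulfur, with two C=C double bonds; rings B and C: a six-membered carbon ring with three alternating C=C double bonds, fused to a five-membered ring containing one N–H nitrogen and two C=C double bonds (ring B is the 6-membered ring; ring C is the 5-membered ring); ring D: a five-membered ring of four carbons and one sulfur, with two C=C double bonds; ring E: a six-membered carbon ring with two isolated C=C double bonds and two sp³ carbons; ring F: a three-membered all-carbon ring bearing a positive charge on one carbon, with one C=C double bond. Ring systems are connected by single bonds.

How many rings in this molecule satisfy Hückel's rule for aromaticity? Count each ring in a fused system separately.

5

Ring A is fully conjugated (every ring atom contributes a p orbital); 2 ring double bonds (4 π electrons) plus a heteroatom lone pair (2) give 6 π electrons. Since 6 = 4n+2 (n=1), ring A is aromatic (thiophene).
Rings B and C form a fused bicyclic system (with one N–H) with 9 sp² atoms and 10 π electrons from ring double bonds plus a heteroatom lone pair. 10 = 4(2)+2, so the system is aromatic and both rings count as aromatic (indole).
Ring D has a continuous p-orbital overlap around the ring; 2 ring double bonds (4 π electrons) plus a heteroatom lone pair (2) give 6 π electrons. That satisfies 4n+2 with n=1, so ring D is aromatic (thiophene).
Ring E has two sp³ carbons, so it is not fully conjugated — not aromatic (1,4-cyclohexadiene).
Ring F has a continuous p-orbital overlap around the ring; 1 ring double bond (2 π electrons) plus the carbocation's empty p orbital (0, but keeps the ring conjugated) give 2 π electrons. Since 2 = 4n+2 (n=0), ring F is aromatic (cyclopropenyl cation).
Aromatic: A, B, C, D, F. Total: 5.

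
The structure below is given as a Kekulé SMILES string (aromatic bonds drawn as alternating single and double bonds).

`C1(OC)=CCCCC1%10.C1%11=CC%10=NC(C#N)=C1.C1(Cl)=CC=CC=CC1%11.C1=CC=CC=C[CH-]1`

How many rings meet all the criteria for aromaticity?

The SMILES encodes a six-membered carbon ring with one C=C double bond; a six-membered ring of five carbons and one nitrogen with three alternating double bonds; a seven-membered carbon ring with three C=C double bonds and one sp³ carbon; a seven-membered all-carbon ring bearing a negative charge on one carbon, with three C=C double bonds.
The 6-membered ring has four sp³ carbons, so it is not fully conjugated — not aromatic (cyclohexene).
The 6-membered ring with one nitrogen has a continuous p-orbital overlap around the ring; 3 ring double bonds give 6 π electrons. 6 = 4(1)+2, so it is aromatic (pyridine).
The 7-membered ring has one sp³ carbon, so it is not fully conjugated — not aromatic (cycloheptatriene).
The second 7-membered ring has only sp² ring atoms; a planar conformation would have a fully conjugated π system of 8 electrons. But 8 = 4(2), which is 4n not 4n+2, so it is not aromatic (cycloheptatrienyl anion).
1 of the 4 rings is aromatic. Total: 1.

1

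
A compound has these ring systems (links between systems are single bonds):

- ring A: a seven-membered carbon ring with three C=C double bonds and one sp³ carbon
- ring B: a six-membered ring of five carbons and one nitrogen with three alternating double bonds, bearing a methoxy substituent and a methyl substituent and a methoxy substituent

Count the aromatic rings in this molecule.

Ring A has one sp³ carbon, so it is not fully conjugated — not aromatic (cycloheptatriene).
Ring B has a continuous p-orbital overlap around the ring; 3 ring double bonds give 6 π electrons. Since 6 = 4n+2 (n=1), ring B is aromatic (pyridine).
Aromatic: B. Total: 1.

1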